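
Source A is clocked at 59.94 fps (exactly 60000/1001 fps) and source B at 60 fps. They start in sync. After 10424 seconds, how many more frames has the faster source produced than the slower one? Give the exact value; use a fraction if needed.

625440/1001 frames

A emits 60000/1001 × 10424 = 625440000/1001 frames; B emits 60 × 10424 = 625440.
Difference = 625440/1001 frames (≈ 624.8152); B is ahead of A.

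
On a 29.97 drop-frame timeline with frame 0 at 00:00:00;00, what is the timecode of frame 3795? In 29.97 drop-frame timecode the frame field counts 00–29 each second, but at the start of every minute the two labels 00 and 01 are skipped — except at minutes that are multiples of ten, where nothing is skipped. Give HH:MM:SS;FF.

00:02:06;19

Each 10-minute DF block holds 10 × 60 × 30 − 9 × 2 = 17982 frames. 3795 ÷ 17982 → 0 full blocks, remainder 3795.
Within the partial block the first minute is 1800 frames and each further minute 1798, so 2 further minute boundaries passed. Total skipped labels = 18 × 0 + 2 × 2 = 4.
Non-drop label index = 3795 + 4 = 3799; at 30 labels/s that is 00:02:06:19, i.e. DF 00:02:06;19.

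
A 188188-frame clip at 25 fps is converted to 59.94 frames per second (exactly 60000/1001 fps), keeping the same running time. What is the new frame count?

Target frames = source frames × (target rate / source rate) = 188188 × (60000/1001)/(25) = 188188 × 2400/1001 = 451200.

451200 frames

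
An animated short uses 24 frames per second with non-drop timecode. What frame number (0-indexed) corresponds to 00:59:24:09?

Total seconds to the label: (0 × 3600 + 59 × 60 + 24) = 3564.
Frame index = 3564 × 24 + 9 = 85545.

frame 85545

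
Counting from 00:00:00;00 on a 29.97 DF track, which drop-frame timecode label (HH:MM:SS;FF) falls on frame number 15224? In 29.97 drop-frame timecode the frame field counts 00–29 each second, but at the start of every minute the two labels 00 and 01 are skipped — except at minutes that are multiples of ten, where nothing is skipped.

00:08:28;00

Each 10-minute DF block holds 10 × 60 × 30 − 9 × 2 = 17982 frames. 15224 ÷ 17982 → 0 full blocks, remainder 15224.
Within the partial block the first minute is 1800 frames and each further minute 1798, so 8 further minute boundaries passed. Total skipped labels = 18 × 0 + 2 × 8 = 16.
Non-drop label index = 15224 + 16 = 15240; at 30 labels/s that is 00:08:28:00, i.e. DF 00:08:28;00.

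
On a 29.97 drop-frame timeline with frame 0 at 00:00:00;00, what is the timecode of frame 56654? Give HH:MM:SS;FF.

00:31:30;10

Ten DF minutes hold 17982 frames, so frame 56654 lies in block 3 (frames 53946–71927) with 2708 frames into that block.
The block's first minute is 1800 frames and the rest 1798 each; 2708 frames reaches minute 1, so 3 × 18 + 1 × 2 = 56 labels have been skipped so far.
Adding those back, label number 56654 + 56 = 56710 at 30 labels/s is 1890 s + 10 f = 0 h 31 min 30 s frame 10, i.e. 00:31:30;10.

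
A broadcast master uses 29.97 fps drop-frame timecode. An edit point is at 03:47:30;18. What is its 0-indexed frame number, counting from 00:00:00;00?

Complete 10-minute blocks: 22, each 17982 frames → 395604.
Remaining 7 whole minutes in the current block: 1800 + 6 × 1798 = 12588 frames.
Within the current minute: 30 × 30 + 18 − 2 = 916 (labels ;00/;01 skipped at this minute). Total = 395604 + 12588 + 916 = 409108.

409108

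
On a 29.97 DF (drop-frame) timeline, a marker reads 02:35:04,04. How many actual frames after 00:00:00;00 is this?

278844

Complete 10-minute blocks: 15, each 17982 frames → 269730.
Remaining 5 whole minutes in the current block: 1800 + 4 × 1798 = 8992 frames.
Within the current minute: 4 × 30 + 4 − 2 = 122 (labels ;00/;01 skipped at this minute). Total = 269730 + 8992 + 122 = 278844.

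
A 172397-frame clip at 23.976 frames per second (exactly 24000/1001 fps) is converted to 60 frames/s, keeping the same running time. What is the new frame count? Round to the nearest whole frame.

431423 frames

Frames at target rate = 172397 × (60) / (24000/1001) = 172569397/400 ≈ 431423.492.
Nearest whole frame: 431423.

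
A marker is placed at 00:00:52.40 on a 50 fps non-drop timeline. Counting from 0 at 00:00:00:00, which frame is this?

Total seconds to the label: (0 × 3600 + 0 × 60 + 52) = 52.
Frame index = 52 × 50 + 40 = 2640.

2640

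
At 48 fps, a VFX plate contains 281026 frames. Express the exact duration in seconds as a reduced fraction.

140513/24 seconds

Running time = 281026 ÷ (48) = 281026 × 1/48 = 140513/24 s.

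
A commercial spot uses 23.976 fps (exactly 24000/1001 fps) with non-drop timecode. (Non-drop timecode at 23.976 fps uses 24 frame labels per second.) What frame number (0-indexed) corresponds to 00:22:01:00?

Total seconds to the label: (0 × 3600 + 22 × 60 + 1) = 1321.
Frame index = 1321 × 24 + 0 = 31704.

31704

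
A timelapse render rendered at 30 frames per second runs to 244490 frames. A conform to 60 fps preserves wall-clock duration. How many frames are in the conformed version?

488980 frames

Target frames = source frames × (target rate / source rate) = 244490 × (60)/(30) = 244490 × 2 = 488980.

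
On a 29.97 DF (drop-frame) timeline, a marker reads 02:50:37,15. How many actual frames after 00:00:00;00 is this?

Complete 10-minute blocks: 17, each 17982 frames → 305694.
Remaining 0 whole minutes in the current block: 0 frames.
Within the current minute: 37 × 30 + 15 = 1125. Total = 305694 + 0 + 1125 = 306819.

306819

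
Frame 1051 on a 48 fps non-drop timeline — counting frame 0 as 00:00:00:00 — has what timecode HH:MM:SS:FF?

00:00:21:43

1051 ÷ 48 = 21 full seconds, remainder 43 frames.
21 s = 0 h 0 min 21 s.
Timecode: 00:00:21:43.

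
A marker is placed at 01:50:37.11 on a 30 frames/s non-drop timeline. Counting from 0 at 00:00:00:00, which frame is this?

Total seconds to the label: (1 × 3600 + 50 × 60 + 37) = 6637.
Frame index = 6637 × 30 + 11 = 199121.

199121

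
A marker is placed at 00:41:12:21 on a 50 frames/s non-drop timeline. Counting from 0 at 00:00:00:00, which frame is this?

Total seconds to the label: (0 × 3600 + 41 × 60 + 12) = 2472.
Frame index = 2472 × 50 + 21 = 123621.

frame 123621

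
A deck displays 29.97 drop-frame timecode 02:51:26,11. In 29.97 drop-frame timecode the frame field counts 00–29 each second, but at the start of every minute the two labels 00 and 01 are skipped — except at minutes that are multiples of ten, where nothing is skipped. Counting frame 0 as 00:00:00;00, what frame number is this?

As if non-drop at 30 labels/s: (2 × 3600 + 51 × 60 + 26) × 30 + 11 = 308591.
Minute boundaries passed: 171; those not divisible by 10: 171 − 17 = 154; dropped labels = 2 × 154 = 308.
Actual frame index = 308591 − 308 = 308283.

308283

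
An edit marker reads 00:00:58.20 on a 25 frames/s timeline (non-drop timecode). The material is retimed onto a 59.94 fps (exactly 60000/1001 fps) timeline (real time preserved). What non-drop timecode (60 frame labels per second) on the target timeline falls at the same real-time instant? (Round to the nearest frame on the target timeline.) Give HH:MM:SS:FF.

Source frame index: (0×3600 + 0×60 + 58) × 25 + 20 = 1470.
Real time: 1470 / (25) = 294/5 s.
Target frame: (294/5) × (60000/1001) = 504000/143 ≈ 3524.476 → 3524.
At 60 labels/s: frame 3524 → 00:00:58:44.

00:00:58:44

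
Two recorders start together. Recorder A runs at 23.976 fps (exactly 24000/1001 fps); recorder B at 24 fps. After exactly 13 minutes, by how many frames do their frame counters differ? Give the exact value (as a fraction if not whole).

1440/77 frames

13 min = 780 s.
A emits 24000/1001 × 780 = 1440000/77 frames; B emits 24 × 780 = 18720.
Difference = 1440/77 frames (≈ 18.7013); B is ahead of A.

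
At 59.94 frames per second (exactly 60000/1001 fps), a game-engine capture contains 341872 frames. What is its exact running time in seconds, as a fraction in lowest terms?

21388367/3750 seconds

Running time = 341872 ÷ (60000/1001) = 341872 × 1001/60000 = 21388367/3750 s.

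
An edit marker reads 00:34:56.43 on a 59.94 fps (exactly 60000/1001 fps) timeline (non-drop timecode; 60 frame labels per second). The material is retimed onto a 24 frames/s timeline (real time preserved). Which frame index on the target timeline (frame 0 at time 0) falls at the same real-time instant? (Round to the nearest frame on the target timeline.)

frame 50372

Source frame index: (0×3600 + 34×60 + 56) × 60 + 43 = 125803.
Real time: 125803 / (60000/1001) = 125928803/60000 s.
Target frame: (125928803/60000) × (24) = 125928803/2500 ≈ 50371.521 → 50372.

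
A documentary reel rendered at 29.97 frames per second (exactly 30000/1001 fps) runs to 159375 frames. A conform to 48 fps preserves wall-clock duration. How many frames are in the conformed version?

255255 frames

Target frames = source frames × (target rate / source rate) = 159375 × (48)/(30000/1001) = 159375 × 1001/625 = 255255.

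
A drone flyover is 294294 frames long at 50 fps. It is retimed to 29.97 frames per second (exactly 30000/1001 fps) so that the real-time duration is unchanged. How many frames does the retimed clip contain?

Target frames = source frames × (target rate / source rate) = 294294 × (30000/1001)/(50) = 294294 × 600/1001 = 176400.

176400 frames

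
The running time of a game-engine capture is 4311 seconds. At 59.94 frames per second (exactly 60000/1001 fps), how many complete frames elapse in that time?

258401 frames

Frames = 4311 × 60000/1001 = 258660000/1001 ≈ 258401.5984.
Complete frames: 258401.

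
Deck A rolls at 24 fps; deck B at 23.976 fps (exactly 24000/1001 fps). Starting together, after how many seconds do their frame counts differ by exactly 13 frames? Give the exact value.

13013/24 seconds

The gap grows by |24000/1001 − 24| = 24/1001 frames per second.
Time for a 13-frame gap: 13 ÷ (24/1001) = 13013/24 s.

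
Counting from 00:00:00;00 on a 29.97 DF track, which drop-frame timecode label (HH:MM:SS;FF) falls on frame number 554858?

Ten DF minutes hold 17982 frames, so frame 554858 lies in block 30 (frames 539460–557441) with 15398 frames into that block.
The block's first minute is 1800 frames and the rest 1798 each; 15398 frames reaches minute 8, so 30 × 18 + 8 × 2 = 556 labels have been skipped so far.
Adding those back, label number 554858 + 556 = 555414 at 30 labels/s is 18513 s + 24 f = 5 h 8 min 33 s frame 24, i.e. 05:08:33;24.

05:08:33;24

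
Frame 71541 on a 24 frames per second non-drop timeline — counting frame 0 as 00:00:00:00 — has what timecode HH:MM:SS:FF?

71541 ÷ 24 = 2980 full seconds, remainder 21 frames.
2980 s = 0 h 49 min 40 s.
Timecode: 00:49:40:21.

00:49:40:21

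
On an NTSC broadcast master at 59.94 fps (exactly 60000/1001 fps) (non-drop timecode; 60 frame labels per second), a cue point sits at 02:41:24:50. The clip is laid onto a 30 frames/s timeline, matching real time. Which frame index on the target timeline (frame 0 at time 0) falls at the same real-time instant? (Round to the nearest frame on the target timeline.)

Source frame index: (2×3600 + 41×60 + 24) × 60 + 50 = 581090.
Real time: 581090 / (60000/1001) = 58167109/6000 s.
Target frame: (58167109/6000) × (30) = 58167109/200 ≈ 290835.545 → 290836.

frame 290836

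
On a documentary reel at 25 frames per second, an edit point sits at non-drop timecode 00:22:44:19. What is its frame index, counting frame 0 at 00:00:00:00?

frame 34119

Total seconds to the label: (0 × 3600 + 22 × 60 + 44) = 1364.
Frame index = 1364 × 25 + 19 = 34119.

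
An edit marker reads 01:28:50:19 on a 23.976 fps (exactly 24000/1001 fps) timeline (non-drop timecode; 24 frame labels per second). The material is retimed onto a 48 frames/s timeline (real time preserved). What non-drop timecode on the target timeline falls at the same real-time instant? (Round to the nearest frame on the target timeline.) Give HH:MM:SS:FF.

Source frame index: (1×3600 + 28×60 + 50) × 24 + 19 = 127939.
Real time: 127939 / (24000/1001) = 128066939/24000 s.
Target frame: (128066939/24000) × (48) = 128066939/500 ≈ 256133.878 → 256134.
At 48 labels/s: frame 256134 → 01:28:56:06.

01:28:56:06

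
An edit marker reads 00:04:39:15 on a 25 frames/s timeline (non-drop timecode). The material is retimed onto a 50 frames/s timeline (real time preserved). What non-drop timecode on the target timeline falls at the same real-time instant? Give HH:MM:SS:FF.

Source frame index: (0×3600 + 4×60 + 39) × 25 + 15 = 6990.
Real time: 6990 / (25) = 1398/5 s.
Target frame: (1398/5) × (50) = 13980.
At 50 labels/s: frame 13980 → 00:04:39:30.

00:04:39:30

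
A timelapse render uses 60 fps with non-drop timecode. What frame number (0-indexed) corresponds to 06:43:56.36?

Total seconds to the label: (6 × 3600 + 43 × 60 + 56) = 24236.
Frame index = 24236 × 60 + 36 = 1454196.

frame 1454196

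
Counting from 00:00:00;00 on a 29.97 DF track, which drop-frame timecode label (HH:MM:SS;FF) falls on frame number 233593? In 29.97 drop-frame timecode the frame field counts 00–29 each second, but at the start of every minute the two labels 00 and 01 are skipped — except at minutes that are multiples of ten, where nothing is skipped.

Ten DF minutes hold 17982 frames, so frame 233593 lies in block 12 (frames 215784–233765) with 17809 frames into that block.
The block's first minute is 1800 frames and the rest 1798 each; 17809 frames reaches minute 9, so 12 × 18 + 9 × 2 = 234 labels have been skipped so far.
Adding those back, label number 233593 + 234 = 233827 at 30 labels/s is 7794 s + 7 f = 2 h 9 min 54 s frame 7, i.e. 02:09:54;07.

02:09:54;07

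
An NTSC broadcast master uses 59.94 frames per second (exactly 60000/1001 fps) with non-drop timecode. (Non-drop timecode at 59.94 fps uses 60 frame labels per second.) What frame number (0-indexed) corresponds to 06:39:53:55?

frame 1439635

Total seconds to the label: (6 × 3600 + 39 × 60 + 53) = 23993.
Frame index = 23993 × 60 + 55 = 1439635.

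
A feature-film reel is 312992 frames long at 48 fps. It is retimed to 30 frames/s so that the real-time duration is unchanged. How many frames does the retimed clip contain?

Target frames = source frames × (target rate / source rate) = 312992 × (30)/(48) = 312992 × 5/8 = 195620.

195620 frames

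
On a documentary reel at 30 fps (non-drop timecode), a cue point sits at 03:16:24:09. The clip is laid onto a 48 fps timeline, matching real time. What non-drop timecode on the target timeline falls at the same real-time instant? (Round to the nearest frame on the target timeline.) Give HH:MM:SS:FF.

03:16:24:14

Source frame index: (3×3600 + 16×60 + 24) × 30 + 9 = 353529.
Real time: 353529 / (30) = 117843/10 s.
Target frame: (117843/10) × (48) = 2828232/5 ≈ 565646.400 → 565646.
At 48 labels/s: frame 565646 → 03:16:24:14.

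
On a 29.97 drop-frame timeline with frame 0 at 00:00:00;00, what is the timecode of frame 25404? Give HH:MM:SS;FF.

00:14:07;20

Ten DF minutes hold 17982 frames, so frame 25404 lies in block 1 (frames 17982–35963) with 7422 frames into that block.
The block's first minute is 1800 frames and the rest 1798 each; 7422 frames reaches minute 4, so 1 × 18 + 4 × 2 = 26 labels have been skipped so far.
Adding those back, label number 25404 + 26 = 25430 at 30 labels/s is 847 s + 20 f = 0 h 14 min 7 s frame 20, i.e. 00:14:07;20.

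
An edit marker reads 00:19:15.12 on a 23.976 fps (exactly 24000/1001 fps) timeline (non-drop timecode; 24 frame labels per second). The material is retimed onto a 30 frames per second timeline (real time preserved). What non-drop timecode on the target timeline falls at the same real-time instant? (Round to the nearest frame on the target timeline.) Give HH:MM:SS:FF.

00:19:16:20

Source frame index: (0×3600 + 19×60 + 15) × 24 + 12 = 27732.
Real time: 27732 / (24000/1001) = 2313311/2000 s.
Target frame: (2313311/2000) × (30) = 6939933/200 ≈ 34699.665 → 34700.
At 30 labels/s: frame 34700 → 00:19:16:20.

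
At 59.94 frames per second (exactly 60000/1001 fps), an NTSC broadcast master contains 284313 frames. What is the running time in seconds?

4743.28855 seconds

Running time = 284313 / (60000/1001) = 4743.28855 s.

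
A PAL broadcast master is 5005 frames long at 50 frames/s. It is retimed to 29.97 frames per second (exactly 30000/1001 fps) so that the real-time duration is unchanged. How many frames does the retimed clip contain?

Target frames = source frames × (target rate / source rate) = 5005 × (30000/1001)/(50) = 5005 × 600/1001 = 3000.

3000 frames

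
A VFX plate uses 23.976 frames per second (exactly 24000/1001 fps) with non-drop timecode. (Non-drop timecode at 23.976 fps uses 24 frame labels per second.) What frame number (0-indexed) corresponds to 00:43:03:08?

Total seconds to the label: (0 × 3600 + 43 × 60 + 3) = 2583.
Frame index = 2583 × 24 + 8 = 62000.

frame 62000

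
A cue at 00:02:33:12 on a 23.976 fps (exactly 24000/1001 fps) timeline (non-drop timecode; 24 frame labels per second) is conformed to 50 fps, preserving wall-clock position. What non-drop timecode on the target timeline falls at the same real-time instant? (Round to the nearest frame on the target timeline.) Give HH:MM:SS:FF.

00:02:33:33

Source frame index: (0×3600 + 2×60 + 33) × 24 + 12 = 3684.
Real time: 3684 / (24000/1001) = 307307/2000 s.
Target frame: (307307/2000) × (50) = 307307/40 ≈ 7682.675 → 7683.
At 50 labels/s: frame 7683 → 00:02:33:33.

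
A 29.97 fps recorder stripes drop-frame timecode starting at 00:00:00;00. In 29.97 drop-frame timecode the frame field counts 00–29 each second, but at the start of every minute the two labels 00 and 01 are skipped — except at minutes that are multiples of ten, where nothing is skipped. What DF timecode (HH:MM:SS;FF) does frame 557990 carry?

Ten DF minutes hold 17982 frames, so frame 557990 lies in block 31 (frames 557442–575423) with 548 frames into that block.
The block's first minute is 1800 frames and the rest 1798 each; 548 frames reaches minute 0, so 31 × 18 + 0 × 2 = 558 labels have been skipped so far.
Adding those back, label number 557990 + 558 = 558548 at 30 labels/s is 18618 s + 8 f = 5 h 10 min 18 s frame 8, i.e. 05:10:18;08.

05:10:18;08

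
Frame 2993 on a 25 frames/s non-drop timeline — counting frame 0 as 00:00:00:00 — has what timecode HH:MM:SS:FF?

00:01:59:18

2993 ÷ 25 = 119 full seconds, remainder 18 frames.
119 s = 0 h 1 min 59 s.
Timecode: 00:01:59:18.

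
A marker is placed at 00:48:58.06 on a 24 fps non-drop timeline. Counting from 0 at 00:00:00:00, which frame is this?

frame 70518

Total seconds to the label: (0 × 3600 + 48 × 60 + 58) = 2938.
Frame index = 2938 × 24 + 6 = 70518.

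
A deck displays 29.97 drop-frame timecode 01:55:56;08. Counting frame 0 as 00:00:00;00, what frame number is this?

Complete 10-minute blocks: 11, each 17982 frames → 197802.
Remaining 5 whole minutes in the current block: 1800 + 4 × 1798 = 8992 frames.
Within the current minute: 56 × 30 + 8 − 2 = 1686 (labels ;00/;01 skipped at this minute). Total = 197802 + 8992 + 1686 = 208480.

208480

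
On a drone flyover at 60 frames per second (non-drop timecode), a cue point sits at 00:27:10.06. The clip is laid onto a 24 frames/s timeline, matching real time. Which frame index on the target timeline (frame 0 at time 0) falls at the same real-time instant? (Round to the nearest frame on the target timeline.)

frame 39122

Source frame index: (0×3600 + 27×60 + 10) × 60 + 6 = 97806.
Real time: 97806 / (60) = 16301/10 s.
Target frame: (16301/10) × (24) = 195612/5 ≈ 39122.400 → 39122.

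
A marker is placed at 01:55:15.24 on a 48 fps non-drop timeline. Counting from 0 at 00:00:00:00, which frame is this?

Total seconds to the label: (1 × 3600 + 55 × 60 + 15) = 6915.
Frame index = 6915 × 48 + 24 = 331944.

frame 331944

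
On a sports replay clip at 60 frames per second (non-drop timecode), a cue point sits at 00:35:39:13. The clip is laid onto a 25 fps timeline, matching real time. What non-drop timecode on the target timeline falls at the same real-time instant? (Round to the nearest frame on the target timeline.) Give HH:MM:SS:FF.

00:35:39:05

Source frame index: (0×3600 + 35×60 + 39) × 60 + 13 = 128353.
Real time: 128353 / (60) = 128353/60 s.
Target frame: (128353/60) × (25) = 641765/12 ≈ 53480.417 → 53480.
At 25 labels/s: frame 53480 → 00:35:39:05.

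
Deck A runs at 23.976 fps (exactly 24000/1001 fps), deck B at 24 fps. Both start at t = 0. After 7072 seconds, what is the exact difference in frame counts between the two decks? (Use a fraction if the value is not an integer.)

13056/77 frames

A emits 24000/1001 × 7072 = 13056000/77 frames; B emits 24 × 7072 = 169728.
Difference = 13056/77 frames (≈ 169.5584); B is ahead of A.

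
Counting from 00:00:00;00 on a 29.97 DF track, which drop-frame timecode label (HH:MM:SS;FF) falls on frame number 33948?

Ten DF minutes hold 17982 frames, so frame 33948 lies in block 1 (frames 17982–35963) with 15966 frames into that block.
The block's first minute is 1800 frames and the rest 1798 each; 15966 frames reaches minute 8, so 1 × 18 + 8 × 2 = 34 labels have been skipped so far.
Adding those back, label number 33948 + 34 = 33982 at 30 labels/s is 1132 s + 22 f = 0 h 18 min 52 s frame 22, i.e. 00:18:52;22.

00:18:52;22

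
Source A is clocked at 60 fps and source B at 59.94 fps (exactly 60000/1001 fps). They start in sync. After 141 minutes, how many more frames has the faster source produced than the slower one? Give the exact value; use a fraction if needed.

507600/1001 frames

141 min = 8460 s.
A emits 60 × 8460 = 507600 frames; B emits 60000/1001 × 8460 = 507600000/1001.
Difference = 507600/1001 frames (≈ 507.0929); B is behind A.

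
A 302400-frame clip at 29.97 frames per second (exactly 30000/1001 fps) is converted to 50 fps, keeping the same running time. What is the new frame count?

Target frames = source frames × (target rate / source rate) = 302400 × (50)/(30000/1001) = 302400 × 1001/600 = 504504.

504504 frames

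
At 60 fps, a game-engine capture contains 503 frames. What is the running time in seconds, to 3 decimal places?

Running time = 503 × 1/60 = 503/60 s ≈ 8.383 s.

8.383 seconds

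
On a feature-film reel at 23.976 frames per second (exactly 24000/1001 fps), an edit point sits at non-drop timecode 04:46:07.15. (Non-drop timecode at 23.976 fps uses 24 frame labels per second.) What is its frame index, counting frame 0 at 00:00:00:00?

Total seconds to the label: (4 × 3600 + 46 × 60 + 7) = 17167.
Frame index = 17167 × 24 + 15 = 412023.

412023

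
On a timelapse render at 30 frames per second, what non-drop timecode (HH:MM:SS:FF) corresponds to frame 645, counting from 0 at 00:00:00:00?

00:00:21:15

645 ÷ 30 = 21 full seconds, remainder 15 frames.
21 s = 0 h 0 min 21 s.
Timecode: 00:00:21:15.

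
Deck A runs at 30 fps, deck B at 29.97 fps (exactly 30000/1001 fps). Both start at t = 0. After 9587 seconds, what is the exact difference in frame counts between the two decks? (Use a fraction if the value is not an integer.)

A emits 30 × 9587 = 287610 frames; B emits 30000/1001 × 9587 = 287610000/1001.
Difference = 287610/1001 frames (≈ 287.3227); B is behind A.

287610/1001 frames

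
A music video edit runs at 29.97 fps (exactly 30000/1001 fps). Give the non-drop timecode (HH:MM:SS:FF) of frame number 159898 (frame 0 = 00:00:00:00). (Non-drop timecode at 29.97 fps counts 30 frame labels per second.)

01:28:49:28

159898 ÷ 30 = 5329 full seconds, remainder 28 frames.
5329 s = 1 h 28 min 49 s.
Timecode: 01:28:49:28.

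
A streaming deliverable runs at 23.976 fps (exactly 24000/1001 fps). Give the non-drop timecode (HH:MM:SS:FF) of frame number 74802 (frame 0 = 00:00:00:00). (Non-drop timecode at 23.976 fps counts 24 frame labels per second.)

74802 ÷ 24 = 3116 full seconds, remainder 18 frames.
3116 s = 0 h 51 min 56 s.
Timecode: 00:51:56:18.

00:51:56:18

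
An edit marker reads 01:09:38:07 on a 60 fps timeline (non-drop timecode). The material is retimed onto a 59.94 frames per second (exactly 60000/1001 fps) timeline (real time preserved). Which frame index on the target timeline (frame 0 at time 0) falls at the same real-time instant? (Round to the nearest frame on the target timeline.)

Source frame index: (1×3600 + 9×60 + 38) × 60 + 7 = 250687.
Real time: 250687 / (60) = 250687/60 s.
Target frame: (250687/60) × (60000/1001) = 250687000/1001 ≈ 250436.563 → 250437.

frame 250437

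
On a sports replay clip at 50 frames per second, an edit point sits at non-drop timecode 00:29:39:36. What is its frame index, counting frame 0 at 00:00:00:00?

Total seconds to the label: (0 × 3600 + 29 × 60 + 39) = 1779.
Frame index = 1779 × 50 + 36 = 88986.

frame 88986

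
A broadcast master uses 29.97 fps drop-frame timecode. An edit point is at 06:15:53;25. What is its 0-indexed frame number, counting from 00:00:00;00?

675939

Complete 10-minute blocks: 37, each 17982 frames → 665334.
Remaining 5 whole minutes in the current block: 1800 + 4 × 1798 = 8992 frames.
Within the current minute: 53 × 30 + 25 − 2 = 1613 (labels ;00/;01 skipped at this minute). Total = 665334 + 8992 + 1613 = 675939.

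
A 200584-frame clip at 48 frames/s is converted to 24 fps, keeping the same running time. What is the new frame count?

100292 frames

Frames at target rate = 200584 × (24) / (48) = 100292.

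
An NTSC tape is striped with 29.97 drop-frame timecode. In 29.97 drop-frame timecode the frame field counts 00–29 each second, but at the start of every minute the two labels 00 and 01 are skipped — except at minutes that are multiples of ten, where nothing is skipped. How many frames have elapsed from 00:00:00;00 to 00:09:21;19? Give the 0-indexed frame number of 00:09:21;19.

16831

Complete 10-minute blocks: 0, each 17982 frames → 0.
Remaining 9 whole minutes in the current block: 1800 + 8 × 1798 = 16184 frames.
Within the current minute: 21 × 30 + 19 − 2 = 647 (labels ;00/;01 skipped at this minute). Total = 0 + 16184 + 647 = 16831.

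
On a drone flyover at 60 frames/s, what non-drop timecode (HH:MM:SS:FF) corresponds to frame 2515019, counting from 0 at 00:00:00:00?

2515019 ÷ 60 = 41916 full seconds, remainder 59 frames.
41916 s = 11 h 38 min 36 s.
Timecode: 11:38:36:59.

11:38:36:59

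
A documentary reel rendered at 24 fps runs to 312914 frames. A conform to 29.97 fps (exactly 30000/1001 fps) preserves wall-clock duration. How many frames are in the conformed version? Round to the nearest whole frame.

390752 frames

Frames at target rate = 312914 × (30000/1001) / (24) = 55877500/143 ≈ 390751.748.
Nearest whole frame: 390752.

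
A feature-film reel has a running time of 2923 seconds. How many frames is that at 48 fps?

140304 frames

Frames = 2923 × 48 = 140304.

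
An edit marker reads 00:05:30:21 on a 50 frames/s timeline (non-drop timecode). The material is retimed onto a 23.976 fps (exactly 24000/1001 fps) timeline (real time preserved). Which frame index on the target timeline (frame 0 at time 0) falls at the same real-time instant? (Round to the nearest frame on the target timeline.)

Source frame index: (0×3600 + 5×60 + 30) × 50 + 21 = 16521.
Real time: 16521 / (50) = 16521/50 s.
Target frame: (16521/50) × (24000/1001) = 7930080/1001 ≈ 7922.158 → 7922.

frame 7922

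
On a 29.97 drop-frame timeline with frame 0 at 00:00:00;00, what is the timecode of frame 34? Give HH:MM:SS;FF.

Each 10-minute DF block holds 10 × 60 × 30 − 9 × 2 = 17982 frames. 34 ÷ 17982 → 0 full blocks, remainder 34.
Within the partial block the first minute is 1800 frames and each further minute 1798, so 0 further minute boundaries passed. Total skipped labels = 18 × 0 + 2 × 0 = 0.
Non-drop label index = 34 + 0 = 34; at 30 labels/s that is 00:00:01:04, i.e. DF 00:00:01;04.

00:00:01;04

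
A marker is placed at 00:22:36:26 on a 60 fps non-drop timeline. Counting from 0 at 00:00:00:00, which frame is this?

Total seconds to the label: (0 × 3600 + 22 × 60 + 36) = 1356.
Frame index = 1356 × 60 + 26 = 81386.

frame 81386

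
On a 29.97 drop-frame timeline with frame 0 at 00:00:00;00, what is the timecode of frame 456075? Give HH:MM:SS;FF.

04:13:37;21

Each 10-minute DF block holds 10 × 60 × 30 − 9 × 2 = 17982 frames. 456075 ÷ 17982 → 25 full blocks, remainder 6525.
Within the partial block the first minute is 1800 frames and each further minute 1798, so 3 further minute boundaries passed. Total skipped labels = 18 × 25 + 2 × 3 = 456.
Non-drop label index = 456075 + 456 = 456531; at 30 labels/s that is 04:13:37:21, i.e. DF 04:13:37;21.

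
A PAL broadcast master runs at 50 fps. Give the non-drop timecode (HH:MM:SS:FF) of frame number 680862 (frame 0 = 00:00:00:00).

03:46:57:12

680862 ÷ 50 = 13617 full seconds, remainder 12 frames.
13617 s = 3 h 46 min 57 s.
Timecode: 03:46:57:12.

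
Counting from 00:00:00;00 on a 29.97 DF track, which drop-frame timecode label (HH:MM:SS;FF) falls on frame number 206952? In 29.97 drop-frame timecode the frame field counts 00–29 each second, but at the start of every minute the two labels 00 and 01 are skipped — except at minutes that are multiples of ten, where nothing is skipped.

01:55:05;10

Ten DF minutes hold 17982 frames, so frame 206952 lies in block 11 (frames 197802–215783) with 9150 frames into that block.
The block's first minute is 1800 frames and the rest 1798 each; 9150 frames reaches minute 5, so 11 × 18 + 5 × 2 = 208 labels have been skipped so far.
Adding those back, label number 206952 + 208 = 207160 at 30 labels/s is 6905 s + 10 f = 1 h 55 min 5 s frame 10, i.e. 01:55:05;10.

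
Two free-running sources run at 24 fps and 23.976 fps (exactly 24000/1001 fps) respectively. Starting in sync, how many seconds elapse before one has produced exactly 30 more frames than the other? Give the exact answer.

The gap grows by |24000/1001 − 24| = 24/1001 frames per second.
Time for a 30-frame gap: 30 ÷ (24/1001) = 1251.25 s.

1251.25 seconds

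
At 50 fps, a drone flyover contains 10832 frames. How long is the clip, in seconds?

216.64 seconds

Running time = 10832 / (50) = 216.64 s.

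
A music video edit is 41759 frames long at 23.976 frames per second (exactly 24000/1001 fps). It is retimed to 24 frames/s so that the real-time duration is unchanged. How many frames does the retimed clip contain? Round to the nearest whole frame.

41801 frames

Frames at target rate = 41759 × (24) / (24000/1001) = 41800759/1000 ≈ 41800.759.
Nearest whole frame: 41801.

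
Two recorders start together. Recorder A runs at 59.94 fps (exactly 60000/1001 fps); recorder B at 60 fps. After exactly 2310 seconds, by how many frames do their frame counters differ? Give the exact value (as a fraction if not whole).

A emits 60000/1001 × 2310 = 1800000/13 frames; B emits 60 × 2310 = 138600.
Difference = 1800/13 frames (≈ 138.4615); B is ahead of A.

1800/13 frames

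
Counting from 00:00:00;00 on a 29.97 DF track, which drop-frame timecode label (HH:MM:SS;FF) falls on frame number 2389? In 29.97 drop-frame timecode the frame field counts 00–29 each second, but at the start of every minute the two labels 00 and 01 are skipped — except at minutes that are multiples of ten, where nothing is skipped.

00:01:19;21

Ten DF minutes hold 17982 frames, so frame 2389 lies in block 0 (frames 0–17981) with 2389 frames into that block.
The block's first minute is 1800 frames and the rest 1798 each; 2389 frames reaches minute 1, so 0 × 18 + 1 × 2 = 2 labels have been skipped so far.
Adding those back, label number 2389 + 2 = 2391 at 30 labels/s is 79 s + 21 f = 0 h 1 min 19 s frame 21, i.e. 00:01:19;21.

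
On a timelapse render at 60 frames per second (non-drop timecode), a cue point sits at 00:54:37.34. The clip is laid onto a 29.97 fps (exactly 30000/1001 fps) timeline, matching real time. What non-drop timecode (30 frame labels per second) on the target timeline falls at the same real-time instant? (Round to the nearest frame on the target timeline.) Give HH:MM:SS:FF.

00:54:34:09

Source frame index: (0×3600 + 54×60 + 37) × 60 + 34 = 196654.
Real time: 196654 / (60) = 98327/30 s.
Target frame: (98327/30) × (30000/1001) = 98327000/1001 ≈ 98228.771 → 98229.
At 30 labels/s: frame 98229 → 00:54:34:09.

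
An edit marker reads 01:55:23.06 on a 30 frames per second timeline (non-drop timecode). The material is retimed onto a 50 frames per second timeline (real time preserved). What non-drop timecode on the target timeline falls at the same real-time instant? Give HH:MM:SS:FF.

Source frame index: (1×3600 + 55×60 + 23) × 30 + 6 = 207696.
Real time: 207696 / (30) = 34616/5 s.
Target frame: (34616/5) × (50) = 346160.
At 50 labels/s: frame 346160 → 01:55:23:10.

01:55:23:10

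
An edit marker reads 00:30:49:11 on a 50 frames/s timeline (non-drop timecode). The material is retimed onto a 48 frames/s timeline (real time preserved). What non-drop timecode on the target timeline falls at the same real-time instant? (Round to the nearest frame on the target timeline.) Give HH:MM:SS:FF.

Source frame index: (0×3600 + 30×60 + 49) × 50 + 11 = 92461.
Real time: 92461 / (50) = 92461/50 s.
Target frame: (92461/50) × (48) = 2219064/25 ≈ 88762.560 → 88763.
At 48 labels/s: frame 88763 → 00:30:49:11.

00:30:49:11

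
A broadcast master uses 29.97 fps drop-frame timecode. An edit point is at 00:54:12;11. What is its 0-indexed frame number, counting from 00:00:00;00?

Complete 10-minute blocks: 5, each 17982 frames → 89910.
Remaining 4 whole minutes in the current block: 1800 + 3 × 1798 = 7194 frames.
Within the current minute: 12 × 30 + 11 − 2 = 369 (labels ;00/;01 skipped at this minute). Total = 89910 + 7194 + 369 = 97473.

97473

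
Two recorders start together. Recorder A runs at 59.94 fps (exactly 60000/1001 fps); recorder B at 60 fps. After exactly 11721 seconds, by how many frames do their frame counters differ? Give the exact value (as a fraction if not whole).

A emits 60000/1001 × 11721 = 703260000/1001 frames; B emits 60 × 11721 = 703260.
Difference = 703260/1001 frames (≈ 702.5574); B is ahead of A.

703260/1001 frames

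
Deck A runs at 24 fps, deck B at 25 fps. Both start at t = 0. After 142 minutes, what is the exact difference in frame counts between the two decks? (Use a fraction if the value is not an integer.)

142 min = 8520 s.
A emits 24 × 8520 = 204480 frames; B emits 25 × 8520 = 213000.
Difference = 8520 frames; B is ahead of A.

8520 frames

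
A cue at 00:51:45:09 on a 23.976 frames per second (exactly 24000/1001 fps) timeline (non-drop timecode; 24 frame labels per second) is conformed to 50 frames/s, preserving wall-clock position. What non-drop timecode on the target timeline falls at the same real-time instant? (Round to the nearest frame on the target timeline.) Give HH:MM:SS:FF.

00:51:48:24

Source frame index: (0×3600 + 51×60 + 45) × 24 + 9 = 74529.
Real time: 74529 / (24000/1001) = 24867843/8000 s.
Target frame: (24867843/8000) × (50) = 24867843/160 ≈ 155424.019 → 155424.
At 50 labels/s: frame 155424 → 00:51:48:24.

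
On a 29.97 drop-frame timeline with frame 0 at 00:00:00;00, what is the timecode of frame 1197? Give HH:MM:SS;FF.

00:00:39;27

Each 10-minute DF block holds 10 × 60 × 30 − 9 × 2 = 17982 frames. 1197 ÷ 17982 → 0 full blocks, remainder 1197.
Within the partial block the first minute is 1800 frames and each further minute 1798, so 0 further minute boundaries passed. Total skipped labels = 18 × 0 + 2 × 0 = 0.
Non-drop label index = 1197 + 0 = 1197; at 30 labels/s that is 00:00:39:27, i.e. DF 00:00:39;27.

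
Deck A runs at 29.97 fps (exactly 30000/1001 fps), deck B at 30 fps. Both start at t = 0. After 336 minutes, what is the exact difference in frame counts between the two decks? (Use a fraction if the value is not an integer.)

336 min = 20160 s.
A emits 30000/1001 × 20160 = 86400000/143 frames; B emits 30 × 20160 = 604800.
Difference = 86400/143 frames (≈ 604.1958); B is ahead of A.

86400/143 frames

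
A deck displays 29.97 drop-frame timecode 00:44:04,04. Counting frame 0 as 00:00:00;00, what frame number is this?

79244

As if non-drop at 30 labels/s: (0 × 3600 + 44 × 60 + 4) × 30 + 4 = 79324.
Minute boundaries passed: 44; those not divisible by 10: 44 − 4 = 40; dropped labels = 2 × 40 = 80.
Actual frame index = 79324 − 80 = 79244.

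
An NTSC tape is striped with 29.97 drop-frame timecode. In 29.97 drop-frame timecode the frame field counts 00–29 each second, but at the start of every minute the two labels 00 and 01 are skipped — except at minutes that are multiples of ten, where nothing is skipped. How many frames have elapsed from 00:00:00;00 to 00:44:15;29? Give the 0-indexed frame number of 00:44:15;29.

79599

Complete 10-minute blocks: 4, each 17982 frames → 71928.
Remaining 4 whole minutes in the current block: 1800 + 3 × 1798 = 7194 frames.
Within the current minute: 15 × 30 + 29 − 2 = 477 (labels ;00/;01 skipped at this minute). Total = 71928 + 7194 + 477 = 79599.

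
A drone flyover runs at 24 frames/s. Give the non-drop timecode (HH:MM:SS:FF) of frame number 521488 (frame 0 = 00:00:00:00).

521488 ÷ 24 = 21728 full seconds, remainder 16 frames.
21728 s = 6 h 2 min 8 s.
Timecode: 06:02:08:16.

06:02:08:16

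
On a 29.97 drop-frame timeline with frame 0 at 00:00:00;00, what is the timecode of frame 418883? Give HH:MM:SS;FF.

Each 10-minute DF block holds 10 × 60 × 30 − 9 × 2 = 17982 frames. 418883 ÷ 17982 → 23 full blocks, remainder 5297.
Within the partial block the first minute is 1800 frames and each further minute 1798, so 2 further minute boundaries passed. Total skipped labels = 18 × 23 + 2 × 2 = 418.
Non-drop label index = 418883 + 418 = 419301; at 30 labels/s that is 03:52:56:21, i.e. DF 03:52:56;21.

03:52:56;21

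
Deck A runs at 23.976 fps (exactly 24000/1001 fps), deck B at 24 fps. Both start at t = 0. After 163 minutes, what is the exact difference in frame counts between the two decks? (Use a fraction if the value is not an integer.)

163 min = 9780 s.
A emits 24000/1001 × 9780 = 234720000/1001 frames; B emits 24 × 9780 = 234720.
Difference = 234720/1001 frames (≈ 234.4855); B is ahead of A.

234720/1001 frames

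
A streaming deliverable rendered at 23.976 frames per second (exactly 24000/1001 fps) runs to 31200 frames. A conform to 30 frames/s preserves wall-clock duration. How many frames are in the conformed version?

39039 frames

Target frames = source frames × (target rate / source rate) = 31200 × (30)/(24000/1001) = 31200 × 1001/800 = 39039.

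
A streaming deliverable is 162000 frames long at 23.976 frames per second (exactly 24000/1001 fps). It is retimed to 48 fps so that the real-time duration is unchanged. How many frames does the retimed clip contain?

Target frames = source frames × (target rate / source rate) = 162000 × (48)/(24000/1001) = 162000 × 1001/500 = 324324.

324324 frames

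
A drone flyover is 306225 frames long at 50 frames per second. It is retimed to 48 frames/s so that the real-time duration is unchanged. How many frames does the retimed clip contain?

293976 frames

Target frames = source frames × (target rate / source rate) = 306225 × (48)/(50) = 306225 × 24/25 = 293976.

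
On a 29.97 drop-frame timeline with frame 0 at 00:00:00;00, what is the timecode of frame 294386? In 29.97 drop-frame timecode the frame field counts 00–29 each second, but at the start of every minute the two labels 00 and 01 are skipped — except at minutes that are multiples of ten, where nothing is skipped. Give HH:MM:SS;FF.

02:43:42;20

Ten DF minutes hold 17982 frames, so frame 294386 lies in block 16 (frames 287712–305693) with 6674 frames into that block.
The block's first minute is 1800 frames and the rest 1798 each; 6674 frames reaches minute 3, so 16 × 18 + 3 × 2 = 294 labels have been skipped so far.
Adding those back, label number 294386 + 294 = 294680 at 30 labels/s is 9822 s + 20 f = 2 h 43 min 42 s frame 20, i.e. 02:43:42;20.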